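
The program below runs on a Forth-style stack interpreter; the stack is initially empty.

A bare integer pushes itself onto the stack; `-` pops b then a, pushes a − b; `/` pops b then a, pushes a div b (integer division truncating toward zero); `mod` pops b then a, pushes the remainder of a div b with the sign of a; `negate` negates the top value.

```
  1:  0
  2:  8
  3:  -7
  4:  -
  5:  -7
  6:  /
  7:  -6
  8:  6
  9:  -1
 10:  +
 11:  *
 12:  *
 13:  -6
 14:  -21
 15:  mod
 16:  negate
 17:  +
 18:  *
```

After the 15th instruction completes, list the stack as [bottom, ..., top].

[0, 60, -6]

0    [0]
8    [0, 8]
-7   [0, 8, -7]
-    [0, 15]
-7   [0, 15, -7]
/    [0, -2]
-6   [0, -2, -6]
6    [0, -2, -6, 6]
-1   [0, -2, -6, 6, -1]
+    [0, -2, -6, 5]
*    [0, -2, -30]
*    [0, 60]
-6   [0, 60, -6]
-21  [0, 60, -6, -21]
mod  [0, 60, -6]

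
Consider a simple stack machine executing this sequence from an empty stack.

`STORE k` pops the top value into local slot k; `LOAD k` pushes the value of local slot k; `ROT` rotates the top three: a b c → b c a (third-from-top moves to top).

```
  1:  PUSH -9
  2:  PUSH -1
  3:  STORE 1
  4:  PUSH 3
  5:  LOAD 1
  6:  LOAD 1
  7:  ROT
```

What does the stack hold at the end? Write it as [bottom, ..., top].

PUSH -9 → [-9]
PUSH -1 → [-9, -1]
STORE 1 → [-9]
PUSH 3  → [-9, 3]
LOAD 1  → [-9, 3, -1]
LOAD 1  → [-9, 3, -1, -1]
ROT     → [-9, -1, -1, 3]

[-9, -1, -1, 3]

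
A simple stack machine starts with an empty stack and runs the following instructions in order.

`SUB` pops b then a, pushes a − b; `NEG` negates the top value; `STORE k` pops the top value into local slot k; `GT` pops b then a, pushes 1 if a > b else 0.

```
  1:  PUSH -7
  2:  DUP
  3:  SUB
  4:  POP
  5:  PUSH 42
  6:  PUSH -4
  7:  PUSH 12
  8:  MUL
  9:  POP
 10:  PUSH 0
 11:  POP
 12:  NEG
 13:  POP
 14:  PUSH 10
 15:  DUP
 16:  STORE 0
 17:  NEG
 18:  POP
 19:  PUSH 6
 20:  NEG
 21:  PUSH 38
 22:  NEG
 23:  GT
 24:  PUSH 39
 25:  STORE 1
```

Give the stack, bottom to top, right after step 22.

[-6, -38]

PUSH -7 → -7
DUP     → -7 -7
SUB     → 0
POP     → (empty)
PUSH 42 → 42
PUSH -4 → 42 -4
PUSH 12 → 42 -4 12
MUL     → 42 -48
POP     → 42
PUSH 0  → 42 0
POP     → 42
NEG     → -42
POP     → (empty)
PUSH 10 → 10
DUP     → 10 10
STORE 0 → 10
NEG     → -10
POP     → (empty)
PUSH 6  → 6
NEG     → -6
PUSH 38 → -6 38
NEG     → -6 -38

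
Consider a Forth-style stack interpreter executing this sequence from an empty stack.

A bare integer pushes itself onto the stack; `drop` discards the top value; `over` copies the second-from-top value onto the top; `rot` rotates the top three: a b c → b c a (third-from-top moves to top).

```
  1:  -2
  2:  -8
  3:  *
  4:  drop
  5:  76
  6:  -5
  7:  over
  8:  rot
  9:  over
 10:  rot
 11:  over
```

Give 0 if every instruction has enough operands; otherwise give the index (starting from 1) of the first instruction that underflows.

0

-2   -> [-2]
-8   -> [-2, -8]
*    -> [16]
drop -> []
76   -> [76]
-5   -> [76, -5]
over -> [76, -5, 76]
rot  -> [-5, 76, 76]
over -> [-5, 76, 76, 76]
rot  -> [-5, 76, 76, 76]
over -> [-5, 76, 76, 76, 76]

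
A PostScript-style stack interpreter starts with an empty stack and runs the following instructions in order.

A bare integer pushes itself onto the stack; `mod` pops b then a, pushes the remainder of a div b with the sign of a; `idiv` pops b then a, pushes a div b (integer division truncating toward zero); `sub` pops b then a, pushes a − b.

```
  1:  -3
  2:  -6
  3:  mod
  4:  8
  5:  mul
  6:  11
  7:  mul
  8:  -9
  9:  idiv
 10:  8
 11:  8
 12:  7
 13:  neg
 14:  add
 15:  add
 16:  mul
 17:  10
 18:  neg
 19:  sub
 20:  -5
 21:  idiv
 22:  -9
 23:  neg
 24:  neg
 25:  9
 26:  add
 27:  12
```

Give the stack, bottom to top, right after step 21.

[-54]

-3    -3
-6    -3 -6
mod   -3
8     -3 8
mul   -24
11    -24 11
mul   -264
-9    -264 -9
idiv  29
8     29 8
8     29 8 8
7     29 8 8 7
neg   29 8 8 -7
add   29 8 1
add   29 9
mul   261
10    261 10
neg   261 -10
sub   271
-5    271 -5
idiv  -54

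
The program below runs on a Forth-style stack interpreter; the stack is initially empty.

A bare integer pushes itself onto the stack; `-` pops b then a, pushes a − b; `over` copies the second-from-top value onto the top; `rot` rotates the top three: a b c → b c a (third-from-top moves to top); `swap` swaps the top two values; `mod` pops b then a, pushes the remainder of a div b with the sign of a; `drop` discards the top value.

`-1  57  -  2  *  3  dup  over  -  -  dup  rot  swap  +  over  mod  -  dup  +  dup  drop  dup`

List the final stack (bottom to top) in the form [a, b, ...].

-1   -> -1
57   -> -1 57
-    -> -58
2    -> -58 2
*    -> -116
3    -> -116 3
dup  -> -116 3 3
over -> -116 3 3 3
-    -> -116 3 0
-    -> -116 3
dup  -> -116 3 3
rot  -> 3 3 -116
swap -> 3 -116 3
+    -> 3 -113
over -> 3 -113 3
mod  -> 3 -2
-    -> 5
dup  -> 5 5
+    -> 10
dup  -> 10 10
drop -> 10
dup  -> 10 10

[10, 10]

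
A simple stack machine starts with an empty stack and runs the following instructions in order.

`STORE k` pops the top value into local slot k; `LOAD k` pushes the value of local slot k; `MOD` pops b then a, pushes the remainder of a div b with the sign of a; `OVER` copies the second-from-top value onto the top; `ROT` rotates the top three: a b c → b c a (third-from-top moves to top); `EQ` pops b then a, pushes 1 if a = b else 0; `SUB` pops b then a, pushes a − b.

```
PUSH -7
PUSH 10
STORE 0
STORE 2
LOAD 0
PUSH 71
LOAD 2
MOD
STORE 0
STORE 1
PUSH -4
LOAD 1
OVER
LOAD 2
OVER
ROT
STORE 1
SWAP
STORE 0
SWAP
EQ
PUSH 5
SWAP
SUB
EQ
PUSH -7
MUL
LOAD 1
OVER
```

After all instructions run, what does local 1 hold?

PUSH -7 → -7
PUSH 10 → -7 10
STORE 0 → -7
STORE 2 → (empty)
LOAD 0  → 10
PUSH 71 → 10 71
LOAD 2  → 10 71 -7
MOD     → 10 1
STORE 0 → 10
STORE 1 → (empty)
PUSH -4 → -4
LOAD 1  → -4 10
OVER    → -4 10 -4
LOAD 2  → -4 10 -4 -7
OVER    → -4 10 -4 -7 -4
ROT     → -4 10 -7 -4 -4
STORE 1 → -4 10 -7 -4
SWAP    → -4 10 -4 -7
STORE 0 → -4 10 -4
SWAP    → -4 -4 10
EQ      → -4 0
PUSH 5  → -4 0 5
SWAP    → -4 5 0
SUB     → -4 5
EQ      → 0
PUSH -7 → 0 -7
MUL     → 0
LOAD 1  → 0 -4
OVER    → 0 -4 0

-4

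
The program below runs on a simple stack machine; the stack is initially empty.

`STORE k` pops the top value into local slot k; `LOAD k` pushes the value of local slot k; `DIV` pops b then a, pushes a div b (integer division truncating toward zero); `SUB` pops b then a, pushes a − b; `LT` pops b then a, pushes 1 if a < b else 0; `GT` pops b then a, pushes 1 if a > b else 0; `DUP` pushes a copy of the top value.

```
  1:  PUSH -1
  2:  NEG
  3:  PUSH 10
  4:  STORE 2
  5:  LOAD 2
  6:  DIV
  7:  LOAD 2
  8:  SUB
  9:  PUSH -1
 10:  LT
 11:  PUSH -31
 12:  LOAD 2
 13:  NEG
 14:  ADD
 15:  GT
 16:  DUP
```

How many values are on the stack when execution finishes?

PUSH -1  : -1
NEG      : 1
PUSH 10  : 1 10
STORE 2  : 1
LOAD 2   : 1 10
DIV      : 0
LOAD 2   : 0 10
SUB      : -10
PUSH -1  : -10 -1
LT       : 1
PUSH -31 : 1 -31
LOAD 2   : 1 -31 10
NEG      : 1 -31 -10
ADD      : 1 -41
GT       : 1
DUP      : 1 1

2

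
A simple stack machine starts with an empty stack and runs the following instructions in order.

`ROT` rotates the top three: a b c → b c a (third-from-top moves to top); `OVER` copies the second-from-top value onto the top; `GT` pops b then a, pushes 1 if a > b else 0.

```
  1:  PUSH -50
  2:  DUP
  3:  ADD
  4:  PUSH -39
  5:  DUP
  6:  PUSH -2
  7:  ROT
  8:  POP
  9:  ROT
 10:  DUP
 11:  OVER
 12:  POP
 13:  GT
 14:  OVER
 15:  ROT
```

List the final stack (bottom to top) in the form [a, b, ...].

[-39, 0, -2, -2]

PUSH -50 → -50
DUP      → -50 -50
ADD      → -100
PUSH -39 → -100 -39
DUP      → -100 -39 -39
PUSH -2  → -100 -39 -39 -2
ROT      → -100 -39 -2 -39
POP      → -100 -39 -2
ROT      → -39 -2 -100
DUP      → -39 -2 -100 -100
OVER     → -39 -2 -100 -100 -100
POP      → -39 -2 -100 -100
GT       → -39 -2 0
OVER     → -39 -2 0 -2
ROT      → -39 0 -2 -2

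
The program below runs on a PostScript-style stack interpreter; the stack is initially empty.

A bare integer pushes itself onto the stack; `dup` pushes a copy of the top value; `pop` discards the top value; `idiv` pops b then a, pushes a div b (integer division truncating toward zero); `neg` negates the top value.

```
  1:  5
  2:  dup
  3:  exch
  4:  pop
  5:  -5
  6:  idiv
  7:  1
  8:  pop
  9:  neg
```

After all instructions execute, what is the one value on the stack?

5     5
dup   5 5
exch  5 5
pop   5
-5    5 -5
idiv  -1
1     -1 1
pop   -1
neg   1

1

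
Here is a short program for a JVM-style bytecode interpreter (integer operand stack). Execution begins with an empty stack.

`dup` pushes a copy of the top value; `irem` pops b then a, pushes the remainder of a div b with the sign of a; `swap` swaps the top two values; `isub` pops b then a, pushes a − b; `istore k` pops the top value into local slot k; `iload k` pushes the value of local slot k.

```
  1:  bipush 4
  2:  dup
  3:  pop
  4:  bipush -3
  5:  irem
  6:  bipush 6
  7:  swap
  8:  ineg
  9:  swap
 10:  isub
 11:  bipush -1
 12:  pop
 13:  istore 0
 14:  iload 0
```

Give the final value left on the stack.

bipush 4  -> [4]
dup       -> [4, 4]
pop       -> [4]
bipush -3 -> [4, -3]
irem      -> [1]
bipush 6  -> [1, 6]
swap      -> [6, 1]
ineg      -> [6, -1]
swap      -> [-1, 6]
isub      -> [-7]
bipush -1 -> [-7, -1]
pop       -> [-7]
istore 0  -> []
iload 0   -> [-7]

-7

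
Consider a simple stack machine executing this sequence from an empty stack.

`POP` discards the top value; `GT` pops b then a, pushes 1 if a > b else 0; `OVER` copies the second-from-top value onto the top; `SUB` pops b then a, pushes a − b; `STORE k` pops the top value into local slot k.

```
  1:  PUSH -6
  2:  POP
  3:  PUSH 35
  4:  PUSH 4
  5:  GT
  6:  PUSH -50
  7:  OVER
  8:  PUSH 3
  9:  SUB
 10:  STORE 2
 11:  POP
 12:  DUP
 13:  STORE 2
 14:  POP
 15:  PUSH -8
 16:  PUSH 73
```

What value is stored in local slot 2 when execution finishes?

PUSH -6  : -6
POP      : (empty)
PUSH 35  : 35
PUSH 4   : 35 4
GT       : 1
PUSH -50 : 1 -50
OVER     : 1 -50 1
PUSH 3   : 1 -50 1 3
SUB      : 1 -50 -2
STORE 2  : 1 -50
POP      : 1
DUP      : 1 1
STORE 2  : 1
POP      : (empty)
PUSH -8  : -8
PUSH 73  : -8 73

1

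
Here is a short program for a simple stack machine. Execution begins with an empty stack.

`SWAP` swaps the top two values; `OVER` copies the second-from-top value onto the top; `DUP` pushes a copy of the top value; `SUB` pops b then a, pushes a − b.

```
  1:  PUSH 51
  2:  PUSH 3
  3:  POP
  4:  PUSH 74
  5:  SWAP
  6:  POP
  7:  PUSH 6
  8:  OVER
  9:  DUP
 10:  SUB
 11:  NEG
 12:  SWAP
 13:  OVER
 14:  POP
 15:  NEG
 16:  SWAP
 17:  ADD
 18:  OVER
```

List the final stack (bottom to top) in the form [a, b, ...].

[74, -6, 74]

PUSH 51 : 51
PUSH 3  : 51 3
POP     : 51
PUSH 74 : 51 74
SWAP    : 74 51
POP     : 74
PUSH 6  : 74 6
OVER    : 74 6 74
DUP     : 74 6 74 74
SUB     : 74 6 0
NEG     : 74 6 0
SWAP    : 74 0 6
OVER    : 74 0 6 0
POP     : 74 0 6
NEG     : 74 0 -6
SWAP    : 74 -6 0
ADD     : 74 -6
OVER    : 74 -6 74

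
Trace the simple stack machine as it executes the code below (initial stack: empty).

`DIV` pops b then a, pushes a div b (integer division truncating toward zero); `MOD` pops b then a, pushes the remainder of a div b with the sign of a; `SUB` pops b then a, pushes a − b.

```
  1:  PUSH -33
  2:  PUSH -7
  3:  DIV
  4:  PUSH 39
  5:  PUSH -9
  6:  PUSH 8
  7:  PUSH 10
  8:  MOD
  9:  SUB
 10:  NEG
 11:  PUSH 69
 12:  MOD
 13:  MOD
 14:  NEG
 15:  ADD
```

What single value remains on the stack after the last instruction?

PUSH -33 -> -33
PUSH -7  -> -33 -7
DIV      -> 4
PUSH 39  -> 4 39
PUSH -9  -> 4 39 -9
PUSH 8   -> 4 39 -9 8
PUSH 10  -> 4 39 -9 8 10
MOD      -> 4 39 -9 8
SUB      -> 4 39 -17
NEG      -> 4 39 17
PUSH 69  -> 4 39 17 69
MOD      -> 4 39 17
MOD      -> 4 5
NEG      -> 4 -5
ADD      -> -1

-1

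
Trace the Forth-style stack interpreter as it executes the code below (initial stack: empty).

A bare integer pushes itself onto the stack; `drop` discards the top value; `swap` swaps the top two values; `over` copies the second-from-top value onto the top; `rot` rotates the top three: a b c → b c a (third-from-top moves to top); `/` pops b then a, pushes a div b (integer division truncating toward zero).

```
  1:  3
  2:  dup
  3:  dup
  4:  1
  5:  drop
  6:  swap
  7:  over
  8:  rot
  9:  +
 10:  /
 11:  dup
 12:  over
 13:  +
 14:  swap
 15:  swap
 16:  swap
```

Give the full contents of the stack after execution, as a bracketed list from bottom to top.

[3, 0, 0]

3    -> [3]
dup  -> [3, 3]
dup  -> [3, 3, 3]
1    -> [3, 3, 3, 1]
drop -> [3, 3, 3]
swap -> [3, 3, 3]
over -> [3, 3, 3, 3]
rot  -> [3, 3, 3, 3]
+    -> [3, 3, 6]
/    -> [3, 0]
dup  -> [3, 0, 0]
over -> [3, 0, 0, 0]
+    -> [3, 0, 0]
swap -> [3, 0, 0]
swap -> [3, 0, 0]
swap -> [3, 0, 0]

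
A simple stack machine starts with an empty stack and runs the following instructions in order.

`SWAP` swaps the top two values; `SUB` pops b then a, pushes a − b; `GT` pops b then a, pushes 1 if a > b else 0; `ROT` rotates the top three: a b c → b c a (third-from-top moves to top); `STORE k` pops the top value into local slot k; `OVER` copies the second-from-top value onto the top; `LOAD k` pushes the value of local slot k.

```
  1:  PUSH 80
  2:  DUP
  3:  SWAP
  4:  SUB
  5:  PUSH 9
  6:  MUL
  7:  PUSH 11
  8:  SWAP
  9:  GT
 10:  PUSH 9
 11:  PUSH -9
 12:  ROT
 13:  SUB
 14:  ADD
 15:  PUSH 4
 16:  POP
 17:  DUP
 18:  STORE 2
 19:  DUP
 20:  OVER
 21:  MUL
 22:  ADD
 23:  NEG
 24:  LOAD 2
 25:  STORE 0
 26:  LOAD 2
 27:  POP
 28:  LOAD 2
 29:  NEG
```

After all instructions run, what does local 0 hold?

PUSH 80 -> [80]
DUP     -> [80, 80]
SWAP    -> [80, 80]
SUB     -> [0]
PUSH 9  -> [0, 9]
MUL     -> [0]
PUSH 11 -> [0, 11]
SWAP    -> [11, 0]
GT      -> [1]
PUSH 9  -> [1, 9]
PUSH -9 -> [1, 9, -9]
ROT     -> [9, -9, 1]
SUB     -> [9, -10]
ADD     -> [-1]
PUSH 4  -> [-1, 4]
POP     -> [-1]
DUP     -> [-1, -1]
STORE 2 -> [-1]
DUP     -> [-1, -1]
OVER    -> [-1, -1, -1]
MUL     -> [-1, 1]
ADD     -> [0]
NEG     -> [0]
LOAD 2  -> [0, -1]
STORE 0 -> [0]
LOAD 2  -> [0, -1]
POP     -> [0]
LOAD 2  -> [0, -1]
NEG     -> [0, 1]

-1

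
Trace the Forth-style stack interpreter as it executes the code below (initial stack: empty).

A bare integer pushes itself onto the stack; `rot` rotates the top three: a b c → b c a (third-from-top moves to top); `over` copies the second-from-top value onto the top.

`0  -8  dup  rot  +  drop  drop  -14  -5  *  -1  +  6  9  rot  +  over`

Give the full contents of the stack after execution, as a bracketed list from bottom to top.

[6, 78, 6]

0     0
-8    0 -8
dup   0 -8 -8
rot   -8 -8 0
+     -8 -8
drop  -8
drop  (empty)
-14   -14
-5    -14 -5
*     70
-1    70 -1
+     69
6     69 6
9     69 6 9
rot   6 9 69
+     6 78
over  6 78 6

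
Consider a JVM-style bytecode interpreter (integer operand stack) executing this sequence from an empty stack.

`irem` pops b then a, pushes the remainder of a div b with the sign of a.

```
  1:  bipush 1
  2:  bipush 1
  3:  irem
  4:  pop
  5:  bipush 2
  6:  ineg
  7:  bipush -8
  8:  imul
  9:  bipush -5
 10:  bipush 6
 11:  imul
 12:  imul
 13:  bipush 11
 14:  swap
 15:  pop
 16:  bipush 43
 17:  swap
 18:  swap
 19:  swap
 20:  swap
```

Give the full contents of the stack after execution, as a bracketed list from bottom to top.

[11, 43]

bipush 1   [1]
bipush 1   [1, 1]
irem       [0]
pop        []
bipush 2   [2]
ineg       [-2]
bipush -8  [-2, -8]
imul       [16]
bipush -5  [16, -5]
bipush 6   [16, -5, 6]
imul       [16, -30]
imul       [-480]
bipush 11  [-480, 11]
swap       [11, -480]
pop        [11]
bipush 43  [11, 43]
swap       [43, 11]
swap       [11, 43]
swap       [43, 11]
swap       [11, 43]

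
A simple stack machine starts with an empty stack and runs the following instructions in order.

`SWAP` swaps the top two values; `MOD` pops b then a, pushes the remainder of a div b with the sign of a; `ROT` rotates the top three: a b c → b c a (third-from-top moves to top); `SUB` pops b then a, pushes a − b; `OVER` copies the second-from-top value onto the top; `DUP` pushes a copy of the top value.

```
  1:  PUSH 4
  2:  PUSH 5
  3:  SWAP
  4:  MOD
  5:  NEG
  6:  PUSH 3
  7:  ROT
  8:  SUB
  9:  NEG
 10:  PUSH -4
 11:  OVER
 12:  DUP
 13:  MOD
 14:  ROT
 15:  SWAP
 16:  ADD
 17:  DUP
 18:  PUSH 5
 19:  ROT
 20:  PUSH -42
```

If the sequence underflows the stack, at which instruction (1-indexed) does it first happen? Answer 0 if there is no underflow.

7

PUSH 4 -> 4
PUSH 5 -> 4 5
SWAP   -> 5 4
MOD    -> 1
NEG    -> -1
PUSH 3 -> -1 3
ROT  — needs 3 operands, stack has 2 → underflow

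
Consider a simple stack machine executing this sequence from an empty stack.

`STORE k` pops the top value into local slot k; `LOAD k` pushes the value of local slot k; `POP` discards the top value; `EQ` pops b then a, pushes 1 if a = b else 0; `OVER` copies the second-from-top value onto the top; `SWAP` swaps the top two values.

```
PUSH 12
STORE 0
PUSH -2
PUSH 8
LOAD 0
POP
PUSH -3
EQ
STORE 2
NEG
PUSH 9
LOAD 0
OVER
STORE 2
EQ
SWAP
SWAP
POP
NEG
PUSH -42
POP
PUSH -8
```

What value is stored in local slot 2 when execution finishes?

PUSH 12  -> 12
STORE 0  -> (empty)
PUSH -2  -> -2
PUSH 8   -> -2 8
LOAD 0   -> -2 8 12
POP      -> -2 8
PUSH -3  -> -2 8 -3
EQ       -> -2 0
STORE 2  -> -2
NEG      -> 2
PUSH 9   -> 2 9
LOAD 0   -> 2 9 12
OVER     -> 2 9 12 9
STORE 2  -> 2 9 12
EQ       -> 2 0
SWAP     -> 0 2
SWAP     -> 2 0
POP      -> 2
NEG      -> -2
PUSH -42 -> -2 -42
POP      -> -2
PUSH -8  -> -2 -8

9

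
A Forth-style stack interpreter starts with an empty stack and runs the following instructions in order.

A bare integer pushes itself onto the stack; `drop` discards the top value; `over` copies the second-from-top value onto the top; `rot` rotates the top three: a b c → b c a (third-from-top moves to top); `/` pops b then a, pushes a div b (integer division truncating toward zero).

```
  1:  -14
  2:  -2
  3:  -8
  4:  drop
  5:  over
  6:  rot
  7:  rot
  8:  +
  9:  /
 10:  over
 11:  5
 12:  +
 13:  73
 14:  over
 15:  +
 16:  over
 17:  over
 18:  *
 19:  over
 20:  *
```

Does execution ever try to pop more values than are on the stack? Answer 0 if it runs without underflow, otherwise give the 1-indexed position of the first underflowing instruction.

-14  : -14
-2   : -14 -2
-8   : -14 -2 -8
drop : -14 -2
over : -14 -2 -14
rot  : -2 -14 -14
rot  : -14 -14 -2
+    : -14 -16
/    : 0
over  — needs 2 operands, stack has 1 → underflow

10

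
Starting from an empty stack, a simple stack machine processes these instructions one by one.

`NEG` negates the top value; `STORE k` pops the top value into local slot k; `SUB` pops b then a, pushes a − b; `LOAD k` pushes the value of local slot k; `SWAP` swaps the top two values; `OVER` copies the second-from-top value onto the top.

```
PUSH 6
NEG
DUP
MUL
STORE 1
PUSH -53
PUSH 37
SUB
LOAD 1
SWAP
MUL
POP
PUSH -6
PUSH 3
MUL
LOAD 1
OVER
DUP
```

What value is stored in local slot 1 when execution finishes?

PUSH 6   : 6
NEG      : -6
DUP      : -6 -6
MUL      : 36
STORE 1  : (empty)
PUSH -53 : -53
PUSH 37  : -53 37
SUB      : -90
LOAD 1   : -90 36
SWAP     : 36 -90
MUL      : -3240
POP      : (empty)
PUSH -6  : -6
PUSH 3   : -6 3
MUL      : -18
LOAD 1   : -18 36
OVER     : -18 36 -18
DUP      : -18 36 -18 -18

36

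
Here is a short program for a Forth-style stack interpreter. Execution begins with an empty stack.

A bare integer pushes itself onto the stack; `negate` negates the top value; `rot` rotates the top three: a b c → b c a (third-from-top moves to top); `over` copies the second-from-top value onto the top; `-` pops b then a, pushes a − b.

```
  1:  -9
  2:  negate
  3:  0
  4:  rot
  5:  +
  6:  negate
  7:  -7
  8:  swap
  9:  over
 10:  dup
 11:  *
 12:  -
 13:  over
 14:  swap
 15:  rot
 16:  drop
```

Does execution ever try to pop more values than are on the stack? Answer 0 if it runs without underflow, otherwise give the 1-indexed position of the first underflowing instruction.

-9      [-9]
negate  [9]
0       [9, 0]
rot  — needs 3 operands, stack has 2 → underflow

4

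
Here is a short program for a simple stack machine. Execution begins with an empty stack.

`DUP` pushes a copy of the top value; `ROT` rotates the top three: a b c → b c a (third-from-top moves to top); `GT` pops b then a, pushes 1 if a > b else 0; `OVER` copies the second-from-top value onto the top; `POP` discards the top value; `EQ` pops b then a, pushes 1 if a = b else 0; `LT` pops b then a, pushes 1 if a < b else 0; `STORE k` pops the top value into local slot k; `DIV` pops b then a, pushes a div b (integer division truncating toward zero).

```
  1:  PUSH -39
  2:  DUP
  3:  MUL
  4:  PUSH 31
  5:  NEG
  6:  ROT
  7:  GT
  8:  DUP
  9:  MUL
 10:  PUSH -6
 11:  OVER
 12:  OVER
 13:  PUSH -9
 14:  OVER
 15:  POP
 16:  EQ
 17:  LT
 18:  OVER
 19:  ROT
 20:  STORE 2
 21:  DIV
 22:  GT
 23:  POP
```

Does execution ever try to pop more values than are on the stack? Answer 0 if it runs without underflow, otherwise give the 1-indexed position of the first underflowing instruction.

PUSH -39 → [-39]
DUP      → [-39, -39]
MUL      → [1521]
PUSH 31  → [1521, 31]
NEG      → [1521, -31]
ROT  — needs 3 operands, stack has 2 → underflow

6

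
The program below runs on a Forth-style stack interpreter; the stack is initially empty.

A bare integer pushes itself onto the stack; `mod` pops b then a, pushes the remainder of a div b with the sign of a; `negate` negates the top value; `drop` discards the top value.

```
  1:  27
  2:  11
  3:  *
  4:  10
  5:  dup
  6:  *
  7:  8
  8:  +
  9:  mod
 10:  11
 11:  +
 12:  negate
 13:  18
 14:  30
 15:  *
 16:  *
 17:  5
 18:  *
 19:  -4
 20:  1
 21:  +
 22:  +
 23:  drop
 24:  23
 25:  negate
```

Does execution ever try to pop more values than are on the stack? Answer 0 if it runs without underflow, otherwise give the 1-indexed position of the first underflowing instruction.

0

27     → [27]
11     → [27, 11]
*      → [297]
10     → [297, 10]
dup    → [297, 10, 10]
*      → [297, 100]
8      → [297, 100, 8]
+      → [297, 108]
mod    → [81]
11     → [81, 11]
+      → [92]
negate → [-92]
18     → [-92, 18]
30     → [-92, 18, 30]
*      → [-92, 540]
*      → [-49680]
5      → [-49680, 5]
*      → [-248400]
-4     → [-248400, -4]
1      → [-248400, -4, 1]
+      → [-248400, -3]
+      → [-248403]
drop   → []
23     → [23]
negate → [-23]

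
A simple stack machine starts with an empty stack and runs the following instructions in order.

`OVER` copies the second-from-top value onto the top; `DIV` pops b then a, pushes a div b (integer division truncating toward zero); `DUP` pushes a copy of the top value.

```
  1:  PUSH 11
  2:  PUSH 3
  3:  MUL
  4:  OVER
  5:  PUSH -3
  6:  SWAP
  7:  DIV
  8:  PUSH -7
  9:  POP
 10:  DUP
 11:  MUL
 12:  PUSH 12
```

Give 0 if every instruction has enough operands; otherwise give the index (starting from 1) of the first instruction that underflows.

4

PUSH 11 -> [11]
PUSH 3  -> [11, 3]
MUL     -> [33]
OVER  — needs 2 operands, stack has 1 → underflow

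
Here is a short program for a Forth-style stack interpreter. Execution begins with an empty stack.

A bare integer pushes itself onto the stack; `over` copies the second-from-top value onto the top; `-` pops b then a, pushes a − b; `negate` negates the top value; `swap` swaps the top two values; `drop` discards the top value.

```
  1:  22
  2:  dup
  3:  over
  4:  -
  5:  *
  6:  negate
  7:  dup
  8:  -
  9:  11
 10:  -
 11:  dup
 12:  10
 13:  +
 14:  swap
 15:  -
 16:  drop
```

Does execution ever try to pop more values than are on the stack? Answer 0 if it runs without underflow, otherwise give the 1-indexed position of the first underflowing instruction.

0

22     : 22
dup    : 22 22
over   : 22 22 22
-      : 22 0
*      : 0
negate : 0
dup    : 0 0
-      : 0
11     : 0 11
-      : -11
dup    : -11 -11
10     : -11 -11 10
+      : -11 -1
swap   : -1 -11
-      : 10
drop   : (empty)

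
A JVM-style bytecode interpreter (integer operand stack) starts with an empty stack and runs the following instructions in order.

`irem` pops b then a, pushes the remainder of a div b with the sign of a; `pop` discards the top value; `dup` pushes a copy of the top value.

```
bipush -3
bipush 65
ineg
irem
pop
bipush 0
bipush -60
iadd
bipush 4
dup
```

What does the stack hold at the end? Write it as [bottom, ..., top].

[-60, 4, 4]

bipush -3   -3
bipush 65   -3 65
ineg        -3 -65
irem        -3
pop         (empty)
bipush 0    0
bipush -60  0 -60
iadd        -60
bipush 4    -60 4
dup         -60 4 4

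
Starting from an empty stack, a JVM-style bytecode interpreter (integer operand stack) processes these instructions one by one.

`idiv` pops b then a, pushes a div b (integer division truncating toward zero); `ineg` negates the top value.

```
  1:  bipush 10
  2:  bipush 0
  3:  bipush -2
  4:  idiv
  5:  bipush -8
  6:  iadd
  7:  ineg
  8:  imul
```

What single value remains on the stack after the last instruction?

80

bipush 10 -> [10]
bipush 0  -> [10, 0]
bipush -2 -> [10, 0, -2]
idiv      -> [10, 0]
bipush -8 -> [10, 0, -8]
iadd      -> [10, -8]
ineg      -> [10, 8]
imul      -> [80]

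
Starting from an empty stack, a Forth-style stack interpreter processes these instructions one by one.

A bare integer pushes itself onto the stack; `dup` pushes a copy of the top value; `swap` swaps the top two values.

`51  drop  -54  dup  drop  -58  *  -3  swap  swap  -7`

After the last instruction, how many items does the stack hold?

51    [51]
drop  []
-54   [-54]
dup   [-54, -54]
drop  [-54]
-58   [-54, -58]
*     [3132]
-3    [3132, -3]
swap  [-3, 3132]
swap  [3132, -3]
-7    [3132, -3, -7]

3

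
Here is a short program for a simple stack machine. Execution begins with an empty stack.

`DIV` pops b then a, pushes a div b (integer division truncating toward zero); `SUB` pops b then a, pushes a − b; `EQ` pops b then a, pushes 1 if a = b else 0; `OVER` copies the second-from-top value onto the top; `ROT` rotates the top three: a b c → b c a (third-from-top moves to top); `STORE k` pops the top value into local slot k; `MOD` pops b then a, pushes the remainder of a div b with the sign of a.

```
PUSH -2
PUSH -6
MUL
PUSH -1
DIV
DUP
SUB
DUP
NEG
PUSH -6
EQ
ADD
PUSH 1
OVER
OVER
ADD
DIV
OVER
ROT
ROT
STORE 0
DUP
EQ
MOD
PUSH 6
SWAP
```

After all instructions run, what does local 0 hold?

PUSH -2  -2
PUSH -6  -2 -6
MUL      12
PUSH -1  12 -1
DIV      -12
DUP      -12 -12
SUB      0
DUP      0 0
NEG      0 0
PUSH -6  0 0 -6
EQ       0 0
ADD      0
PUSH 1   0 1
OVER     0 1 0
OVER     0 1 0 1
ADD      0 1 1
DIV      0 1
OVER     0 1 0
ROT      1 0 0
ROT      0 0 1
STORE 0  0 0
DUP      0 0 0
EQ       0 1
MOD      0
PUSH 6   0 6
SWAP     6 0

1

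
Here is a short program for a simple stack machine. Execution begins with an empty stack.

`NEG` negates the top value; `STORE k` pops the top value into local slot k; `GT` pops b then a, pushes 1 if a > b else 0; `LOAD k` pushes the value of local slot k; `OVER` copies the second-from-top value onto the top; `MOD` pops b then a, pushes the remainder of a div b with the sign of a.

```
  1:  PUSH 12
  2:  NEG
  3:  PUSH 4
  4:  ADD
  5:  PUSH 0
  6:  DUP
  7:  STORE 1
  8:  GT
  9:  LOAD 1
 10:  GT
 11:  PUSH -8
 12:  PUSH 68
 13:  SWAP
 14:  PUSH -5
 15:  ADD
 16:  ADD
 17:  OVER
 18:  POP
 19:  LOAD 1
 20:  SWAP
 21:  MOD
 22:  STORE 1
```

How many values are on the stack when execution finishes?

1

PUSH 12 : 12
NEG     : -12
PUSH 4  : -12 4
ADD     : -8
PUSH 0  : -8 0
DUP     : -8 0 0
STORE 1 : -8 0
GT      : 0
LOAD 1  : 0 0
GT      : 0
PUSH -8 : 0 -8
PUSH 68 : 0 -8 68
SWAP    : 0 68 -8
PUSH -5 : 0 68 -8 -5
ADD     : 0 68 -13
ADD     : 0 55
OVER    : 0 55 0
POP     : 0 55
LOAD 1  : 0 55 0
SWAP    : 0 0 55
MOD     : 0 0
STORE 1 : 0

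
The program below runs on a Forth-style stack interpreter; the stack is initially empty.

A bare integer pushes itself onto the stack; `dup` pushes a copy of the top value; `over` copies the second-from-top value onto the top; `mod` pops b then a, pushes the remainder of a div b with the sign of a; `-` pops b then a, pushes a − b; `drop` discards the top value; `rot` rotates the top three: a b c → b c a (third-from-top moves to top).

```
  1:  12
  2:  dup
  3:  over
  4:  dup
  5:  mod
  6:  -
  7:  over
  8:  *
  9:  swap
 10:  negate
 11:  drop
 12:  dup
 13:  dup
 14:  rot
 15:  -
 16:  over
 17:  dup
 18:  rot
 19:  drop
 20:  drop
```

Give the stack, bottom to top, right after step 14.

[144, 144, 144]

12      [12]
dup     [12, 12]
over    [12, 12, 12]
dup     [12, 12, 12, 12]
mod     [12, 12, 0]
-       [12, 12]
over    [12, 12, 12]
*       [12, 144]
swap    [144, 12]
negate  [144, -12]
drop    [144]
dup     [144, 144]
dup     [144, 144, 144]
rot     [144, 144, 144]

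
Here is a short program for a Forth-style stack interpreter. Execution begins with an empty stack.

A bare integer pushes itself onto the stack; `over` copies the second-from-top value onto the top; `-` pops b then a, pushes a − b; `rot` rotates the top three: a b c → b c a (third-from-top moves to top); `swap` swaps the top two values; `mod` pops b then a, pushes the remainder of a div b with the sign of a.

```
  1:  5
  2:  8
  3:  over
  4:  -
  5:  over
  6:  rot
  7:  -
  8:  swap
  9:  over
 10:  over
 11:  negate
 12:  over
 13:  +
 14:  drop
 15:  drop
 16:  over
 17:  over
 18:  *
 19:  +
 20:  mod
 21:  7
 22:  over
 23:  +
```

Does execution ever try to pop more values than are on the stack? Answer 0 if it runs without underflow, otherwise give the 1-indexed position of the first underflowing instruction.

5       5
8       5 8
over    5 8 5
-       5 3
over    5 3 5
rot     3 5 5
-       3 0
swap    0 3
over    0 3 0
over    0 3 0 3
negate  0 3 0 -3
over    0 3 0 -3 0
+       0 3 0 -3
drop    0 3 0
drop    0 3
over    0 3 0
over    0 3 0 3
*       0 3 0
+       0 3
mod     0
7       0 7
over    0 7 0
+       0 7

0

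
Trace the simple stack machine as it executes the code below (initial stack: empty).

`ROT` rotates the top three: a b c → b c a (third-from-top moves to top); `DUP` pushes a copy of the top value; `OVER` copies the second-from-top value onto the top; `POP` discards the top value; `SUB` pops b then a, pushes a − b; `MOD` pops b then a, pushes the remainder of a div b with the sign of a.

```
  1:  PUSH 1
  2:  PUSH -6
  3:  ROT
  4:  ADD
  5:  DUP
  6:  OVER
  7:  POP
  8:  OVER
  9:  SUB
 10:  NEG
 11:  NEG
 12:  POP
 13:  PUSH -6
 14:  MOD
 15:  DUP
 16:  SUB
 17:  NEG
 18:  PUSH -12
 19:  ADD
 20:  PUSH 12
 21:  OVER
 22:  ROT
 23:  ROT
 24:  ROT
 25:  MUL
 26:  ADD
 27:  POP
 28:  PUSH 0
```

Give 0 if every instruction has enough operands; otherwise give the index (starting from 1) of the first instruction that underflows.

PUSH 1  : 1
PUSH -6 : 1 -6
ROT  — needs 3 operands, stack has 2 → underflow

3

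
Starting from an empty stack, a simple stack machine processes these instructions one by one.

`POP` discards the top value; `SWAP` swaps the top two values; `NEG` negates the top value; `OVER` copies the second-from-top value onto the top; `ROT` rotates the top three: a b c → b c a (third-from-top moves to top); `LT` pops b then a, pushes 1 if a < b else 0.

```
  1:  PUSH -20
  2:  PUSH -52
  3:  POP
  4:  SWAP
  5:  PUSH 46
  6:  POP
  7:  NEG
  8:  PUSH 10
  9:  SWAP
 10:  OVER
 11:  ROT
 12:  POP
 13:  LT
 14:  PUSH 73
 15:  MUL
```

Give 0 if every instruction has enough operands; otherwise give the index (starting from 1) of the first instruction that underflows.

4

PUSH -20 -> [-20]
PUSH -52 -> [-20, -52]
POP      -> [-20]
SWAP  — needs 2 operands, stack has 1 → underflow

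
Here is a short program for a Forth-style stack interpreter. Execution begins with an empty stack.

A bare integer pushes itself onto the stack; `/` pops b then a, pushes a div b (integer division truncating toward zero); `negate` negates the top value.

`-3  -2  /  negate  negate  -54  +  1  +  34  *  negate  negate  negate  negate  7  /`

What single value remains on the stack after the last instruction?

-3     → -3
-2     → -3 -2
/      → 1
negate → -1
negate → 1
-54    → 1 -54
+      → -53
1      → -53 1
+      → -52
34     → -52 34
*      → -1768
negate → 1768
negate → -1768
negate → 1768
negate → -1768
7      → -1768 7
/      → -252

-252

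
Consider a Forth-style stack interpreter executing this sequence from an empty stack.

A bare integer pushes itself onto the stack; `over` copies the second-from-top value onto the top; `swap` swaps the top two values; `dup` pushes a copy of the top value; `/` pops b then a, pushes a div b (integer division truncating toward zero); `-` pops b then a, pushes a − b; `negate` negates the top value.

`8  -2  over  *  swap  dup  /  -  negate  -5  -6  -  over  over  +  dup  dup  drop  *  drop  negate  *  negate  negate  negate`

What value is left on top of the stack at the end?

8      : 8
-2     : 8 -2
over   : 8 -2 8
*      : 8 -16
swap   : -16 8
dup    : -16 8 8
/      : -16 1
-      : -17
negate : 17
-5     : 17 -5
-6     : 17 -5 -6
-      : 17 1
over   : 17 1 17
over   : 17 1 17 1
+      : 17 1 18
dup    : 17 1 18 18
dup    : 17 1 18 18 18
drop   : 17 1 18 18
*      : 17 1 324
drop   : 17 1
negate : 17 -1
*      : -17
negate : 17
negate : -17
negate : 17

17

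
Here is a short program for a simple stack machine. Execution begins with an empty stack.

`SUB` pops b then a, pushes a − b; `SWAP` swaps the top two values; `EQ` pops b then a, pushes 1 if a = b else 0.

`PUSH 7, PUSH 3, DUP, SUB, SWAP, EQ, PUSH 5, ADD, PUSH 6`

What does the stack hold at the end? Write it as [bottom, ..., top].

PUSH 7 -> 7
PUSH 3 -> 7 3
DUP    -> 7 3 3
SUB    -> 7 0
SWAP   -> 0 7
EQ     -> 0
PUSH 5 -> 0 5
ADD    -> 5
PUSH 6 -> 5 6

[5, 6]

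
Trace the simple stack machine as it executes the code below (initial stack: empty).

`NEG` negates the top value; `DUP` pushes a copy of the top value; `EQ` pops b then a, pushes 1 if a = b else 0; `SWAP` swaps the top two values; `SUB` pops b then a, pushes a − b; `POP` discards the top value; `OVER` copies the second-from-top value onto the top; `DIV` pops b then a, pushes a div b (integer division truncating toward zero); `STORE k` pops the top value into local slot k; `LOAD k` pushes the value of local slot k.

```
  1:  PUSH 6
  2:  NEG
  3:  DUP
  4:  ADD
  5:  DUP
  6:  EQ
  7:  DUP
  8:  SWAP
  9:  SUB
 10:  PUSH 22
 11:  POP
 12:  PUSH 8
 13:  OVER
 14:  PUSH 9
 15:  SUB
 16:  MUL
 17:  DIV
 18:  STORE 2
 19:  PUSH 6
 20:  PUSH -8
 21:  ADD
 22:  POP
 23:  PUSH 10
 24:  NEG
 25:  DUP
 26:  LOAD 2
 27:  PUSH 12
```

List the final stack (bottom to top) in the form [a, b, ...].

PUSH 6  : [6]
NEG     : [-6]
DUP     : [-6, -6]
ADD     : [-12]
DUP     : [-12, -12]
EQ      : [1]
DUP     : [1, 1]
SWAP    : [1, 1]
SUB     : [0]
PUSH 22 : [0, 22]
POP     : [0]
PUSH 8  : [0, 8]
OVER    : [0, 8, 0]
PUSH 9  : [0, 8, 0, 9]
SUB     : [0, 8, -9]
MUL     : [0, -72]
DIV     : [0]
STORE 2 : []
PUSH 6  : [6]
PUSH -8 : [6, -8]
ADD     : [-2]
POP     : []
PUSH 10 : [10]
NEG     : [-10]
DUP     : [-10, -10]
LOAD 2  : [-10, -10, 0]
PUSH 12 : [-10, -10, 0, 12]

[-10, -10, 0, 12]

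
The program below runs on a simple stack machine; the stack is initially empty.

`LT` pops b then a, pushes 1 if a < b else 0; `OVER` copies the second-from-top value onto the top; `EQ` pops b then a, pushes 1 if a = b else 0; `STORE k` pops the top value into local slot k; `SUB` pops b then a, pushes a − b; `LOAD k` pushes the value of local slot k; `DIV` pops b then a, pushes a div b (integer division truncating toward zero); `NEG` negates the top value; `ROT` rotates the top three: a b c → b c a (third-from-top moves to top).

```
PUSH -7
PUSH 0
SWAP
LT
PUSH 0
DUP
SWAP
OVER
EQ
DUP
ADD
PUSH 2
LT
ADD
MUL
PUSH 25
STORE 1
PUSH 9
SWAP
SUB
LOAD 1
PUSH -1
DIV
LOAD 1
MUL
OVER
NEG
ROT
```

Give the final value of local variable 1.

PUSH -7 -> -7
PUSH 0  -> -7 0
SWAP    -> 0 -7
LT      -> 0
PUSH 0  -> 0 0
DUP     -> 0 0 0
SWAP    -> 0 0 0
OVER    -> 0 0 0 0
EQ      -> 0 0 1
DUP     -> 0 0 1 1
ADD     -> 0 0 2
PUSH 2  -> 0 0 2 2
LT      -> 0 0 0
ADD     -> 0 0
MUL     -> 0
PUSH 25 -> 0 25
STORE 1 -> 0
PUSH 9  -> 0 9
SWAP    -> 9 0
SUB     -> 9
LOAD 1  -> 9 25
PUSH -1 -> 9 25 -1
DIV     -> 9 -25
LOAD 1  -> 9 -25 25
MUL     -> 9 -625
OVER    -> 9 -625 9
NEG     -> 9 -625 -9
ROT     -> -625 -9 9

25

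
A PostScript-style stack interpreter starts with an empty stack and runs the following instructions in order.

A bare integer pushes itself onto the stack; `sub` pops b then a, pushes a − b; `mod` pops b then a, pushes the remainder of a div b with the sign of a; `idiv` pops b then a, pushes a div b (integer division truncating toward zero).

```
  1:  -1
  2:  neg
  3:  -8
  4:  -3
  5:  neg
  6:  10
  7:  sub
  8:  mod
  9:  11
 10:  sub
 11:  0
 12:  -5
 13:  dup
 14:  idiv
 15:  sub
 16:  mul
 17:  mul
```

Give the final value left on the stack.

-1    [-1]
neg   [1]
-8    [1, -8]
-3    [1, -8, -3]
neg   [1, -8, 3]
10    [1, -8, 3, 10]
sub   [1, -8, -7]
mod   [1, -1]
11    [1, -1, 11]
sub   [1, -12]
0     [1, -12, 0]
-5    [1, -12, 0, -5]
dup   [1, -12, 0, -5, -5]
idiv  [1, -12, 0, 1]
sub   [1, -12, -1]
mul   [1, 12]
mul   [12]

12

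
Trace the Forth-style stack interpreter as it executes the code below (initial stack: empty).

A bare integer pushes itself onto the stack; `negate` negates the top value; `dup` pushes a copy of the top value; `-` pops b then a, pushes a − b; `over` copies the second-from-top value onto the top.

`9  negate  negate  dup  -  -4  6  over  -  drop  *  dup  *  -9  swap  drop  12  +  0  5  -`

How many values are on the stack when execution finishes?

2

9       [9]
negate  [-9]
negate  [9]
dup     [9, 9]
-       [0]
-4      [0, -4]
6       [0, -4, 6]
over    [0, -4, 6, -4]
-       [0, -4, 10]
drop    [0, -4]
*       [0]
dup     [0, 0]
*       [0]
-9      [0, -9]
swap    [-9, 0]
drop    [-9]
12      [-9, 12]
+       [3]
0       [3, 0]
5       [3, 0, 5]
-       [3, -5]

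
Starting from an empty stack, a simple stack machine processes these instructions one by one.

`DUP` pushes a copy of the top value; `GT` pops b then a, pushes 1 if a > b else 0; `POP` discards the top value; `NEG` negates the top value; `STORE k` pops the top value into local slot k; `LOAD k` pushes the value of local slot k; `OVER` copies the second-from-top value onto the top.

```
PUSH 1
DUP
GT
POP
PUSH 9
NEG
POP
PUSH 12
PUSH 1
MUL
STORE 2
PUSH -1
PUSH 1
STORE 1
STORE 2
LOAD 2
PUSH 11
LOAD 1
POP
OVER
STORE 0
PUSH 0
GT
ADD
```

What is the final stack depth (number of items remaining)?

1

PUSH 1  : 1
DUP     : 1 1
GT      : 0
POP     : (empty)
PUSH 9  : 9
NEG     : -9
POP     : (empty)
PUSH 12 : 12
PUSH 1  : 12 1
MUL     : 12
STORE 2 : (empty)
PUSH -1 : -1
PUSH 1  : -1 1
STORE 1 : -1
STORE 2 : (empty)
LOAD 2  : -1
PUSH 11 : -1 11
LOAD 1  : -1 11 1
POP     : -1 11
OVER    : -1 11 -1
STORE 0 : -1 11
PUSH 0  : -1 11 0
GT      : -1 1
ADD     : 0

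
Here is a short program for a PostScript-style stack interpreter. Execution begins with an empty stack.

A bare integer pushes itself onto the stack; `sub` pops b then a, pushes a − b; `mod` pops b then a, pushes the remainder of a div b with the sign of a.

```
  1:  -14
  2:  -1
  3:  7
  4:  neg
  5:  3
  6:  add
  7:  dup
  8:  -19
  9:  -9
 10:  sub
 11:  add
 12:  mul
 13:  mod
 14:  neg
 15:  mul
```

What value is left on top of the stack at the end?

-14

-14  -14
-1   -14 -1
7    -14 -1 7
neg  -14 -1 -7
3    -14 -1 -7 3
add  -14 -1 -4
dup  -14 -1 -4 -4
-19  -14 -1 -4 -4 -19
-9   -14 -1 -4 -4 -19 -9
sub  -14 -1 -4 -4 -10
add  -14 -1 -4 -14
mul  -14 -1 56
mod  -14 -1
neg  -14 1
mul  -14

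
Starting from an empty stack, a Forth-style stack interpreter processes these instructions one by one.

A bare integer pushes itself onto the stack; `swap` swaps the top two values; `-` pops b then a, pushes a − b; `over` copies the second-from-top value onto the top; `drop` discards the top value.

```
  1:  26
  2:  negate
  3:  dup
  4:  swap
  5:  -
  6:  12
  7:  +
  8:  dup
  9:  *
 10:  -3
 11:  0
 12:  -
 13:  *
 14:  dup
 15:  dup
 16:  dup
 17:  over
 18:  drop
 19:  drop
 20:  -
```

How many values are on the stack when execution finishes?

2

26      [26]
negate  [-26]
dup     [-26, -26]
swap    [-26, -26]
-       [0]
12      [0, 12]
+       [12]
dup     [12, 12]
*       [144]
-3      [144, -3]
0       [144, -3, 0]
-       [144, -3]
*       [-432]
dup     [-432, -432]
dup     [-432, -432, -432]
dup     [-432, -432, -432, -432]
over    [-432, -432, -432, -432, -432]
drop    [-432, -432, -432, -432]
drop    [-432, -432, -432]
-       [-432, 0]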